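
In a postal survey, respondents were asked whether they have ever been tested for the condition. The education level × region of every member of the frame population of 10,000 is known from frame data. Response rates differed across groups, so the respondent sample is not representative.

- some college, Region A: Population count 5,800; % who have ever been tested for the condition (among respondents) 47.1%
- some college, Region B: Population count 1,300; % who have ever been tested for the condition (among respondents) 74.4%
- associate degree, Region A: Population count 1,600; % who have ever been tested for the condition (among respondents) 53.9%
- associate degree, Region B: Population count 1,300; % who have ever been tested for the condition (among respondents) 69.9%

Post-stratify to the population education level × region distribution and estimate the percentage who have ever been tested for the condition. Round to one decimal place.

54.7%

Reweight to the known education level × region distribution:
  some college, Region A: (5,800/10,000) × 47.1 = 27.318
  some college, Region B: (1,300/10,000) × 74.4 = 9.672
  associate degree, Region A: (1,600/10,000) × 53.9 = 8.624
  associate degree, Region B: (1,300/10,000) × 69.9 = 9.087
Post-stratified estimate = 54.701 → 54.7%.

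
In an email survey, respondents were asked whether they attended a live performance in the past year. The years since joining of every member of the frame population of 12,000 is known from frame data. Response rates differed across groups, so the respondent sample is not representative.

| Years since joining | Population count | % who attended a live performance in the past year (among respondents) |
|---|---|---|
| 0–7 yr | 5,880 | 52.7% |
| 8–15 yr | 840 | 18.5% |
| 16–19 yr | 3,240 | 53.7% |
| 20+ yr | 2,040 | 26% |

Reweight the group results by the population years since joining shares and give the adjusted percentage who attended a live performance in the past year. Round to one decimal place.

Each cell contributes population-share × respondent value:
  0–7 yr: (5,880/12,000) × 52.7 = 25.823
  8–15 yr: (840/12,000) × 18.5 = 1.295
  16–19 yr: (3,240/12,000) × 53.7 = 14.499
  20+ yr: (2,040/12,000) × 26 = 4.42
Post-stratified estimate = 46.037 → 46.0%.

46.0%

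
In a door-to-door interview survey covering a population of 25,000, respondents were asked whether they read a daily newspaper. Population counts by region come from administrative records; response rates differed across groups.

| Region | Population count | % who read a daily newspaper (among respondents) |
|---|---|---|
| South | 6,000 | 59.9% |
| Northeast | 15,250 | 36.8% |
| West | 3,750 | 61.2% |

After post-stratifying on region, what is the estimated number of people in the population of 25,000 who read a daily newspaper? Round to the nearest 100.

11,500

Each cell contributes its population count × the respondent rate:
  South: 6,000 × 59.9% = 3594
  Northeast: 15,250 × 36.8% = 5612
  West: 3,750 × 61.2% = 2295
Estimated total = 11,501 → 11,500.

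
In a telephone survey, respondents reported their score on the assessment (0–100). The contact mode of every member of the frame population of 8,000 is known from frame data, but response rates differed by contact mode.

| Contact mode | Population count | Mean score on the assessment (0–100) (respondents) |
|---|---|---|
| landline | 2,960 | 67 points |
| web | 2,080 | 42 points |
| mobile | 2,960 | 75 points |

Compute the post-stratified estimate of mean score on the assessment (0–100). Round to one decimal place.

Weight each group's respondent value by its population share:
  landline: (2,960/8,000) × 67 = 24.79
  web: (2,080/8,000) × 42 = 10.92
  mobile: (2,960/8,000) × 75 = 27.75
Post-stratified estimate = 63.46 → 63.5.

63.5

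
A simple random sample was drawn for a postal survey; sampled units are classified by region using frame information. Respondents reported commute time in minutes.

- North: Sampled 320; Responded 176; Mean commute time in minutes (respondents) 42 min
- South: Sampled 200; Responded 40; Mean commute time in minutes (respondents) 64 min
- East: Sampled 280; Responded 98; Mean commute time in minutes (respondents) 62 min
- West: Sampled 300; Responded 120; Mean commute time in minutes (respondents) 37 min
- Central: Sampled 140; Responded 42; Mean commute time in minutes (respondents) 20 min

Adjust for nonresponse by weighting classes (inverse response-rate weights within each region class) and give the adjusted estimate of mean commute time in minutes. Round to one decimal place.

Response rates by class: North 176/320 = 55%, South 40/200 = 20%, East 98/280 = 35%, West 120/300 = 40%, Central 42/140 = 30%.
Weighting each respondent by the inverse class response rate inflates each class back to its sampled size, so the class weight is n_sampled:
  North: 320 × 42 = 13,440
  South: 200 × 64 = 12,800
  East: 280 × 62 = 17,360
  West: 300 × 37 = 11,100
  Central: 140 × 20 = 2800
Adjusted estimate = 57,500 / 1,240 = 46.371 → 46.4.

46.4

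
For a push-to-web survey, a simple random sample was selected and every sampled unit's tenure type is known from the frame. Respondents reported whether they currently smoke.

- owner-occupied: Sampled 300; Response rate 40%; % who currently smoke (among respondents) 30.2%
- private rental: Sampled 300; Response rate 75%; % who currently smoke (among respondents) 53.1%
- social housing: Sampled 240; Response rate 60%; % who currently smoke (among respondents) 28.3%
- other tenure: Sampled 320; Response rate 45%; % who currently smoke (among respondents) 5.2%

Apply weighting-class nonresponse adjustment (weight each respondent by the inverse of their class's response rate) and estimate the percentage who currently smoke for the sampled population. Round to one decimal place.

Inverse-response-rate weighting restores each class to its sampled count, so class totals weight by n_sampled:
  owner-occupied: 300 × 30.2 = 9060
  private rental: 300 × 53.1 = 15,930
  social housing: 240 × 28.3 = 6792
  other tenure: 320 × 5.2 = 1664
Adjusted estimate = 33,446 / 1,160 = 28.8328 → 28.8%.

28.8%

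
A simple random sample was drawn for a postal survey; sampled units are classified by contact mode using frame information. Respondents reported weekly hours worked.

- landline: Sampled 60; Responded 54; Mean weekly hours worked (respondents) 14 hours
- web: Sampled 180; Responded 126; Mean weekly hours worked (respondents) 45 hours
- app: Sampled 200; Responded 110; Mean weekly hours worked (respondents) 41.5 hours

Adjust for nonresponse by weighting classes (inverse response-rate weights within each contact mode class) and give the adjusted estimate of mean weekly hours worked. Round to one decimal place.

Response rates by class: landline 54/60 = 90%, web 126/180 = 70%, app 110/200 = 55%.
Weighting each respondent by the inverse class response rate inflates each class back to its sampled size, so the class weight is n_sampled:
  landline: 60 × 14 = 840
  web: 180 × 45 = 8100
  app: 200 × 41.5 = 8300
Adjusted estimate = 17,240 / 440 = 39.1818 → 39.2.

39.2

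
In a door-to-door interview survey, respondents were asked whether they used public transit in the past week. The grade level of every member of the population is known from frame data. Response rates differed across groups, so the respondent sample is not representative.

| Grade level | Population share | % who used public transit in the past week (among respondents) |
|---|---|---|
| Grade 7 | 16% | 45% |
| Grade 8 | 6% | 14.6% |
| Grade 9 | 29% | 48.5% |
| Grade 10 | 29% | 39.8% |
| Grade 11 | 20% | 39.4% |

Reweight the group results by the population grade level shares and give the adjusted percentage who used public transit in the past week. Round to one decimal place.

41.6%

Weight each group's respondent value by its population share:
  Grade 7: 0.16 × 45 = 7.2
  Grade 8: 0.06 × 14.6 = 0.876
  Grade 9: 0.29 × 48.5 = 14.065
  Grade 10: 0.29 × 39.8 = 11.542
  Grade 11: 0.2 × 39.4 = 7.88
Post-stratified estimate = 41.563 → 41.6%.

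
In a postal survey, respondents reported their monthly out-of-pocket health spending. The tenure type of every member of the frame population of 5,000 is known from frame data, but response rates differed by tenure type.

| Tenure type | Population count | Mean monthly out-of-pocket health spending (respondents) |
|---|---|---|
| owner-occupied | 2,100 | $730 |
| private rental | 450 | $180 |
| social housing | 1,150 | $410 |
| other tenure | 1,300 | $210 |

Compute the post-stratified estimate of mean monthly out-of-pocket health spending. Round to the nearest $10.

Each cell contributes population-share × respondent value:
  owner-occupied: (2,100/5,000) × 730 = 306.6
  private rental: (450/5,000) × 180 = 16.2
  social housing: (1,150/5,000) × 410 = 94.3
  other tenure: (1,300/5,000) × 210 = 54.6
Post-stratified estimate = 471.7 → $470.

$470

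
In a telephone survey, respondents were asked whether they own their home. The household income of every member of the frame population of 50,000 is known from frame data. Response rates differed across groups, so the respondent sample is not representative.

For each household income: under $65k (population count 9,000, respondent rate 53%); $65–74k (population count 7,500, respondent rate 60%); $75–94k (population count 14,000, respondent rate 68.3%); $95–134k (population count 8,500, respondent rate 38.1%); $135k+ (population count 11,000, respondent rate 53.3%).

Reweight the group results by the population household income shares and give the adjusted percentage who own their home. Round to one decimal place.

55.9%

Post-stratification weights by population share, not respondent share:
  under $65k: (9,000/50,000) × 53 = 9.54
  $65–74k: (7,500/50,000) × 60 = 9
  $75–94k: (14,000/50,000) × 68.3 = 19.124
  $95–134k: (8,500/50,000) × 38.1 = 6.477
  $135k+: (11,000/50,000) × 53.3 = 11.726
Post-stratified estimate = 55.867 → 55.9%.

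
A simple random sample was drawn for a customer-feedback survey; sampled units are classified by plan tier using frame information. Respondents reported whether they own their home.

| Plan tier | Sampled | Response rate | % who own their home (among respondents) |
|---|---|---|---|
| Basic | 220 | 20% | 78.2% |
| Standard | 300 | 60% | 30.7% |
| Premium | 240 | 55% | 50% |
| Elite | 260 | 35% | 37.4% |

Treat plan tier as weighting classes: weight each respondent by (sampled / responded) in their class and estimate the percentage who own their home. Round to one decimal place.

47.2%

Each respondent's weight = sampled/responded in their class; summing within a class gives n_sampled, so:
  Basic: 220 × 78.2 = 17,204
  Standard: 300 × 30.7 = 9210
  Premium: 240 × 50 = 12,000
  Elite: 260 × 37.4 = 9724
Adjusted estimate = 48,138 / 1,020 = 47.1941 → 47.2%.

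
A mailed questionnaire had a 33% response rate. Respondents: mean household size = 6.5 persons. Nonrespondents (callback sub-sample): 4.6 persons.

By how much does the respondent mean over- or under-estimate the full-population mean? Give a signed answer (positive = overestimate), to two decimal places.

Nonresponse fraction = 1 − 0.33 = 0.67.
Bias = (nonresponse fraction) × (respondent mean − nonrespondent mean)
     = 0.67 × (6.5 − 4.6) = 0.67 × 1.9 = 1.273.

+1.27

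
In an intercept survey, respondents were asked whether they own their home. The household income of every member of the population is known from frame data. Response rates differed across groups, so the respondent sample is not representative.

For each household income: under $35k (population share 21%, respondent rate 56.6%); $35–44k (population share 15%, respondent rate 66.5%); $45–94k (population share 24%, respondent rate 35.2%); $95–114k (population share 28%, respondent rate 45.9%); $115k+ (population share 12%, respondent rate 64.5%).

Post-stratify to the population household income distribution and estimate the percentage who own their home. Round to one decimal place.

50.9%

Weight each group's respondent value by its population share:
  under $35k: 0.21 × 56.6 = 11.886
  $35–44k: 0.15 × 66.5 = 9.975
  $45–94k: 0.24 × 35.2 = 8.448
  $95–114k: 0.28 × 45.9 = 12.852
  $115k+: 0.12 × 64.5 = 7.74
Post-stratified estimate = 50.901 → 50.9%.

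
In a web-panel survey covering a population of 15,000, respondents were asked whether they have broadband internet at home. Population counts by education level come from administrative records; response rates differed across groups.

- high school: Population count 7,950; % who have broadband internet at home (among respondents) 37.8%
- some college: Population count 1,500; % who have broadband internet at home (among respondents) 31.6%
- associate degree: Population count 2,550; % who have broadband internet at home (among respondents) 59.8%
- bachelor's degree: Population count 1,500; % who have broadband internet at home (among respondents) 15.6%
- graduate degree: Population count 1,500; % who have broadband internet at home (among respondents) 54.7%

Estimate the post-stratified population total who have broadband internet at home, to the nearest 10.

6,060

Estimated count per cell = population count × respondent percentage:
  high school: 7,950 × 37.8% = 3005.1
  some college: 1,500 × 31.6% = 474
  associate degree: 2,550 × 59.8% = 1524.9
  bachelor's degree: 1,500 × 15.6% = 234
  graduate degree: 1,500 × 54.7% = 820.5
Estimated total = 6058.5 → 6,060.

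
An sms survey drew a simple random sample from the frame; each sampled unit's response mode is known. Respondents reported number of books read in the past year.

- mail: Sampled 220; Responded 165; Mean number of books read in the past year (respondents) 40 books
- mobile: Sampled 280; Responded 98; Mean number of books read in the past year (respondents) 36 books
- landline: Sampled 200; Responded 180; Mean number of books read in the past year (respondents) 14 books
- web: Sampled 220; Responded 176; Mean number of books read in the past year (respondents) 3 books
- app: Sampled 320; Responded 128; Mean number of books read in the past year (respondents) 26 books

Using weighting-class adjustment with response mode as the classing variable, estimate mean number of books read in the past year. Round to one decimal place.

Class response rates: mail 165/220 = 75%, mobile 98/280 = 35%, landline 180/200 = 90%, web 176/220 = 80%, app 128/320 = 40%.
Weighting each respondent by the inverse class response rate inflates each class back to its sampled size, so the class weight is n_sampled:
  mail: 220 × 40 = 8800
  mobile: 280 × 36 = 10,080
  landline: 200 × 14 = 2800
  web: 220 × 3 = 660
  app: 320 × 26 = 8320
Adjusted estimate = 30,660 / 1,240 = 24.7258 → 24.7.

24.7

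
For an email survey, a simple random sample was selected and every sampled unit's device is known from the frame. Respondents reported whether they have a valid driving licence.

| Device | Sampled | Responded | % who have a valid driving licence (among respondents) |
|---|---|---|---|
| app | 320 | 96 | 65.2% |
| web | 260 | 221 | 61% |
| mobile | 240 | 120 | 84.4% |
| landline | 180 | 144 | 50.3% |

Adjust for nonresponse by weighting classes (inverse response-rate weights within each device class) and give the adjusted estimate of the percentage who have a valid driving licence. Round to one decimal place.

Response rates by class: app 96/320 = 30%, web 221/260 = 85%, mobile 120/240 = 50%, landline 144/180 = 80%.
Weighting each respondent by the inverse class response rate inflates each class back to its sampled size, so the class weight is n_sampled:
  app: 320 × 65.2 = 20,864
  web: 260 × 61 = 15,860
  mobile: 240 × 84.4 = 20,256
  landline: 180 × 50.3 = 9054
Adjusted estimate = 66,034 / 1,000 = 66.034 → 66.0%.

66.0%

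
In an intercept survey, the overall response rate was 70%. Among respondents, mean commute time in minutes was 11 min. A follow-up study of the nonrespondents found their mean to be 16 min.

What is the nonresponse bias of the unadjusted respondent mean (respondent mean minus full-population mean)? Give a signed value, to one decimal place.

-1.5

Nonresponse fraction = 1 − 0.7 = 0.3.
Bias = (nonresponse fraction) × (respondent mean − nonrespondent mean)
     = 0.3 × (11 − 16) = 0.3 × -5 = -1.5.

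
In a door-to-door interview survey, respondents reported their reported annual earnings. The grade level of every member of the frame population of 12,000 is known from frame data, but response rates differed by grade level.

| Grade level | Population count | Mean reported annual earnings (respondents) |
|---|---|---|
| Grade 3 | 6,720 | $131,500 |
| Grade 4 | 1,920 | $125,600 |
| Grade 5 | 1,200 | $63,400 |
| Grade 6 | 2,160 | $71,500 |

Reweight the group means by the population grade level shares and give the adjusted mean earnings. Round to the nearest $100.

$112,900

Each cell contributes population-share × respondent value:
  Grade 3: (6,720/12,000) × 131,500 = 73,640
  Grade 4: (1,920/12,000) × 125,600 = 20,096
  Grade 5: (1,200/12,000) × 63,400 = 6340
  Grade 6: (2,160/12,000) × 71,500 = 12,870
Post-stratified estimate = 112,946 → $112,900.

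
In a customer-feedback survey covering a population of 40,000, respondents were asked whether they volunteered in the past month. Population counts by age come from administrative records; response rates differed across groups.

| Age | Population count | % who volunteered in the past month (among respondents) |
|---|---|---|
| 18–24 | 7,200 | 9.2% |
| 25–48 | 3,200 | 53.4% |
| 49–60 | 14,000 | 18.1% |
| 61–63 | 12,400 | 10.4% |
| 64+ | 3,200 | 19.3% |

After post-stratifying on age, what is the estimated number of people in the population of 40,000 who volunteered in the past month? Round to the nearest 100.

Apply each group's respondent rate to its population count:
  18–24: 7,200 × 9.2% = 662.4
  25–48: 3,200 × 53.4% = 1708.8
  49–60: 14,000 × 18.1% = 2534
  61–63: 12,400 × 10.4% = 1289.6
  64+: 3,200 × 19.3% = 617.6
Estimated total = 6812.4 → 6,800.

6,800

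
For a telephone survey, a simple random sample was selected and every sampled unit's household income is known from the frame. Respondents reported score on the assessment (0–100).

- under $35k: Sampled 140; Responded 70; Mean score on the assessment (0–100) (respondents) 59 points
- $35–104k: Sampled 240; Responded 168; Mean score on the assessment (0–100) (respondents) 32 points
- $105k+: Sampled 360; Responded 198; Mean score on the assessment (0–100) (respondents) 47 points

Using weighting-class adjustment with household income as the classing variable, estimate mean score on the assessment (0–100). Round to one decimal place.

Response rates by class: under $35k 70/140 = 50%, $35–104k 168/240 = 70%, $105k+ 198/360 = 55%.
Inverse-response-rate weighting restores each class to its sampled count, so class totals weight by n_sampled:
  under $35k: 140 × 59 = 8260
  $35–104k: 240 × 32 = 7680
  $105k+: 360 × 47 = 16,920
Adjusted estimate = 32,860 / 740 = 44.4054 → 44.4.

44.4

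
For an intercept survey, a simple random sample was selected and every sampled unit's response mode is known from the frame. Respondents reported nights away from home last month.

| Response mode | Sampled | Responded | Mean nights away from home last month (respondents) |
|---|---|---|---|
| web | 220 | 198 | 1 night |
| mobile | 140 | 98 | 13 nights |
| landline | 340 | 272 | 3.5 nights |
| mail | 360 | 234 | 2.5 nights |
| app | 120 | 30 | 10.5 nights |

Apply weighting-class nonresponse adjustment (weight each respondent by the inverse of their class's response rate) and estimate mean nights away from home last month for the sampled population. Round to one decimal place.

Class response rates: web 198/220 = 90%, mobile 98/140 = 70%, landline 272/340 = 80%, mail 234/360 = 65%, app 30/120 = 25%.
Each respondent's weight = sampled/responded in their class; summing within a class gives n_sampled, so:
  web: 220 × 1 = 220
  mobile: 140 × 13 = 1820
  landline: 340 × 3.5 = 1190
  mail: 360 × 2.5 = 900
  app: 120 × 10.5 = 1260
Adjusted estimate = 5390 / 1,180 = 4.5678 → 4.6.

4.6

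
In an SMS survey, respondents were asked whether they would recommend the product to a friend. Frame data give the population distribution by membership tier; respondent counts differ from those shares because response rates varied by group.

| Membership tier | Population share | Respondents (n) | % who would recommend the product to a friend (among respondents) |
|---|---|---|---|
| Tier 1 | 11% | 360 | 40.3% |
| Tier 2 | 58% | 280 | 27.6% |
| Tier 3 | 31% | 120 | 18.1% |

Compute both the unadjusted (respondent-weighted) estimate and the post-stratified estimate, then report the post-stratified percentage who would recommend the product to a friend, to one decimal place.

Naive respondent-only estimate (weights = respondent counts):
  (360/760)×40.3 + (280/760)×27.6 + (120/760)×18.1 = 32.1158%
Reweighting by population membership tier shares:
  0.11×40.3 + 0.58×27.6 + 0.31×18.1 = 26.052%

26.1%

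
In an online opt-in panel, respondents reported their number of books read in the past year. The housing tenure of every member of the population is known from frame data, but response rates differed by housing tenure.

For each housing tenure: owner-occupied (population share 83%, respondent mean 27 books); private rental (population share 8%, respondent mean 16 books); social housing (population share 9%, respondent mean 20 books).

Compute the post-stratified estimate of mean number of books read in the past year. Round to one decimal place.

Post-stratification weights by population share, not respondent share:
  owner-occupied: 0.83 × 27 = 22.41
  private rental: 0.08 × 16 = 1.28
  social housing: 0.09 × 20 = 1.8
Post-stratified estimate = 25.49 → 25.5.

25.5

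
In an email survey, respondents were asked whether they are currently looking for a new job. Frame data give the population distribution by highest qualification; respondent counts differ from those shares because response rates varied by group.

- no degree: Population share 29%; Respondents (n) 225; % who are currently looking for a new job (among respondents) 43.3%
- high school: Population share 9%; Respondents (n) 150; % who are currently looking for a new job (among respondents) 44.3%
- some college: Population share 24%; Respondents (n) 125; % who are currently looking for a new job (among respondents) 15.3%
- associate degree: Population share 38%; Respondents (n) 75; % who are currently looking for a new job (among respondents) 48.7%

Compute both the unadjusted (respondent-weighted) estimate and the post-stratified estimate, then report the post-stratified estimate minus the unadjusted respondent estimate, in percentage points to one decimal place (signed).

+0.5 percentage points

Naive respondent-only estimate (weights = respondent counts):
  (225/575)×43.3 + (150/575)×44.3 + (125/575)×15.3 + (75/575)×48.7 = 38.1783%
Reweighting by population highest qualification shares:
  0.29×43.3 + 0.09×44.3 + 0.24×15.3 + 0.38×48.7 = 38.722%
Difference = 38.722 − 38.1783 = 0.5437 pp.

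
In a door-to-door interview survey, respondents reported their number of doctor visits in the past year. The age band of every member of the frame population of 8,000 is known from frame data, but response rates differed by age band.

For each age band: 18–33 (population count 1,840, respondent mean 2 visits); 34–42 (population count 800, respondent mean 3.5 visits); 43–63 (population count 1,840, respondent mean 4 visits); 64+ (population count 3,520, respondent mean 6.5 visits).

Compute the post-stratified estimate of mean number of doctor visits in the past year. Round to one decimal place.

Weight each group's respondent value by its population share:
  18–33: (1,840/8,000) × 2 = 0.46
  34–42: (800/8,000) × 3.5 = 0.35
  43–63: (1,840/8,000) × 4 = 0.92
  64+: (3,520/8,000) × 6.5 = 2.86
Post-stratified estimate = 4.59 → 4.6.

4.6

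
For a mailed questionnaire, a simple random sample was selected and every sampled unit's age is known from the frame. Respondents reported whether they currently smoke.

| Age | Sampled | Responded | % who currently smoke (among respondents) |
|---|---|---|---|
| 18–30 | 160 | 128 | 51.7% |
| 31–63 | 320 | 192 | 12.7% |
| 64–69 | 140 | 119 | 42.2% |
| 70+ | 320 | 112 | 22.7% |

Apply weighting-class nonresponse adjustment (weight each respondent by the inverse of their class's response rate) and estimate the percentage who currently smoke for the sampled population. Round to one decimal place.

Response rates by class: 18–30 128/160 = 80%, 31–63 192/320 = 60%, 64–69 119/140 = 85%, 70+ 112/320 = 35%.
Weighting each respondent by the inverse class response rate inflates each class back to its sampled size, so the class weight is n_sampled:
  18–30: 160 × 51.7 = 8272
  31–63: 320 × 12.7 = 4064
  64–69: 140 × 42.2 = 5908
  70+: 320 × 22.7 = 7264
Adjusted estimate = 25,508 / 940 = 27.1362 → 27.1%.

27.1%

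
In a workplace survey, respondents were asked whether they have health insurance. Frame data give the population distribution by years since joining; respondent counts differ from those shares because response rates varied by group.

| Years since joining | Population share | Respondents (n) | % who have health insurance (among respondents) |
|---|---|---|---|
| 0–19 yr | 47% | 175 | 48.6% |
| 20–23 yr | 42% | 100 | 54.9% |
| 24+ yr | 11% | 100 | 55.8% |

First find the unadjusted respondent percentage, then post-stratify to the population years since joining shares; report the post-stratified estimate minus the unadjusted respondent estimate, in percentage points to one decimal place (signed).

Without adjustment, the pooled respondent share is:
  (175/375)×48.6 + (100/375)×54.9 + (100/375)×55.8 = 52.2%
Post-stratified estimate weights by population shares:
  0.47×48.6 + 0.42×54.9 + 0.11×55.8 = 52.038%
Difference = 52.038 − 52.2 = -0.162 pp.

-0.2 percentage points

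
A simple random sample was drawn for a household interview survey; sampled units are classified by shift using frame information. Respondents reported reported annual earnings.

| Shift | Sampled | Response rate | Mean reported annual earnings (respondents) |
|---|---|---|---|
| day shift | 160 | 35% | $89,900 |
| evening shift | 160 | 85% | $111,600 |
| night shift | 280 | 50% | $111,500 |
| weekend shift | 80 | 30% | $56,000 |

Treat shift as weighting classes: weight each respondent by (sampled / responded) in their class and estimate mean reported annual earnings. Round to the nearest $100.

Inverse-response-rate weighting restores each class to its sampled count, so class totals weight by n_sampled:
  day shift: 160 × 89,900 = 14,384,000
  evening shift: 160 × 111,600 = 17,856,000
  night shift: 280 × 111,500 = 31,220,000
  weekend shift: 80 × 56,000 = 4,480,000
Adjusted estimate = 67,940,000 / 680 = 99911.8 → $99,900.

$99,900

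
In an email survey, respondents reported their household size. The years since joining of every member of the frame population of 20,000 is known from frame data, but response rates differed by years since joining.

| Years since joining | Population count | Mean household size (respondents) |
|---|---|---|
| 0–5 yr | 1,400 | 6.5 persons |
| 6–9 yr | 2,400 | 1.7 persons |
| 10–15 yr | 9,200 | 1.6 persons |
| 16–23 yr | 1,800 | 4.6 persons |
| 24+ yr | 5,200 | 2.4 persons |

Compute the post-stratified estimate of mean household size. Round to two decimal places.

Weight each group's respondent value by its population share:
  0–5 yr: (1,400/20,000) × 6.5 = 0.455
  6–9 yr: (2,400/20,000) × 1.7 = 0.204
  10–15 yr: (9,200/20,000) × 1.6 = 0.736
  16–23 yr: (1,800/20,000) × 4.6 = 0.414
  24+ yr: (5,200/20,000) × 2.4 = 0.624
Post-stratified estimate = 2.433 → 2.43.

2.43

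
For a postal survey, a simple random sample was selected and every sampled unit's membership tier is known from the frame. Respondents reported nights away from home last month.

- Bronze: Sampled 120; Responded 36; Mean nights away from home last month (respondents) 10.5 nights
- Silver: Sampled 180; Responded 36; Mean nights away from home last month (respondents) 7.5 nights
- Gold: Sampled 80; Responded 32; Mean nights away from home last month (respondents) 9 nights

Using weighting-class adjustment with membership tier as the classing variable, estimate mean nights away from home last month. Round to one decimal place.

8.8

Class response rates: Bronze 36/120 = 30%, Silver 36/180 = 20%, Gold 32/80 = 40%.
With weight = n_sampled/n_responded per class, the weighted class total is n_sampled:
  Bronze: 120 × 10.5 = 1260
  Silver: 180 × 7.5 = 1350
  Gold: 80 × 9 = 720
Adjusted estimate = 3330 / 380 = 8.76316 → 8.8.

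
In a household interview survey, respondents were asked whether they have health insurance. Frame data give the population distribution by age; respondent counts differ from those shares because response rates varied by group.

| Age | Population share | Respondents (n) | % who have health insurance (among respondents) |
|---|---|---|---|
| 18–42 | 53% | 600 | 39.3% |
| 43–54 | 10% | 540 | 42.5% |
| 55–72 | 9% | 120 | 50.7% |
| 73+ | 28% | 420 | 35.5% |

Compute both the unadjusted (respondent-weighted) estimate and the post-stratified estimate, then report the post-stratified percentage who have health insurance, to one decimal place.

39.6%

Naive respondent-only estimate (weights = respondent counts):
  (600/1680)×39.3 + (540/1680)×42.5 + (120/1680)×50.7 + (420/1680)×35.5 = 40.1929%
Post-stratifying to population shares instead:
  0.53×39.3 + 0.1×42.5 + 0.09×50.7 + 0.28×35.5 = 39.582%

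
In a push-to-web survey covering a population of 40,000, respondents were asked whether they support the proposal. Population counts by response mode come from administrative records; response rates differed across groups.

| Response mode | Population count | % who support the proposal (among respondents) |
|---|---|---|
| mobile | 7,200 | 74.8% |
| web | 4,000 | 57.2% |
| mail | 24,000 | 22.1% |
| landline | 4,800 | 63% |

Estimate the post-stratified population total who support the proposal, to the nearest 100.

Estimated count per cell = population count × respondent percentage:
  mobile: 7,200 × 74.8% = 5385.6
  web: 4,000 × 57.2% = 2288
  mail: 24,000 × 22.1% = 5304
  landline: 4,800 × 63% = 3024
Estimated total = 16001.6 → 16,000.

16,000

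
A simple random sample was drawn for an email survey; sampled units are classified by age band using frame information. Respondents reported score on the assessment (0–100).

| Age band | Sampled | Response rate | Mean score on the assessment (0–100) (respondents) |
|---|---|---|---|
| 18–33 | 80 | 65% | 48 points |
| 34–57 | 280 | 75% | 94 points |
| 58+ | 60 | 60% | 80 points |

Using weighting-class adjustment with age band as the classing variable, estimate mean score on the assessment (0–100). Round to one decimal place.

83.2

Weighting each respondent by the inverse class response rate inflates each class back to its sampled size, so the class weight is n_sampled:
  18–33: 80 × 48 = 3840
  34–57: 280 × 94 = 26,320
  58+: 60 × 80 = 4800
Adjusted estimate = 34,960 / 420 = 83.2381 → 83.2.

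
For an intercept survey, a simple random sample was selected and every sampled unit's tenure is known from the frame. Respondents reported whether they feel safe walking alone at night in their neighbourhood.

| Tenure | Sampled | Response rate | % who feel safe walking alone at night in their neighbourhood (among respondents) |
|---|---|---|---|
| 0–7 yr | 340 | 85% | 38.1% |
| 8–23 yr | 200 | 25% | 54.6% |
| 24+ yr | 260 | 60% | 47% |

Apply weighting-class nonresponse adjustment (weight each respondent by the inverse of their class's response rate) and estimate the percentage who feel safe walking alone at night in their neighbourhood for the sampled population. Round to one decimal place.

Weighting each respondent by the inverse class response rate inflates each class back to its sampled size, so the class weight is n_sampled:
  0–7 yr: 340 × 38.1 = 12,954
  8–23 yr: 200 × 54.6 = 10,920
  24+ yr: 260 × 47 = 12,220
Adjusted estimate = 36,094 / 800 = 45.1175 → 45.1%.

45.1%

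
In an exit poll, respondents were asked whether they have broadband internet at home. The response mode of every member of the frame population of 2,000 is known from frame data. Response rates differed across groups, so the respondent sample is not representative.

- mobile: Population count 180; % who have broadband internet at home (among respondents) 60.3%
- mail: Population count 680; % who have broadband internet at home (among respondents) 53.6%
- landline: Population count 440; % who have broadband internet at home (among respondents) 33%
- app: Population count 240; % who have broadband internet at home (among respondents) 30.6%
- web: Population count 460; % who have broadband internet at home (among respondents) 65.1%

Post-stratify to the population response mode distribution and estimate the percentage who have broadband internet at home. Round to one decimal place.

Weight each group's respondent value by its population share:
  mobile: (180/2,000) × 60.3 = 5.427
  mail: (680/2,000) × 53.6 = 18.224
  landline: (440/2,000) × 33 = 7.26
  app: (240/2,000) × 30.6 = 3.672
  web: (460/2,000) × 65.1 = 14.973
Post-stratified estimate = 49.556 → 49.6%.

49.6%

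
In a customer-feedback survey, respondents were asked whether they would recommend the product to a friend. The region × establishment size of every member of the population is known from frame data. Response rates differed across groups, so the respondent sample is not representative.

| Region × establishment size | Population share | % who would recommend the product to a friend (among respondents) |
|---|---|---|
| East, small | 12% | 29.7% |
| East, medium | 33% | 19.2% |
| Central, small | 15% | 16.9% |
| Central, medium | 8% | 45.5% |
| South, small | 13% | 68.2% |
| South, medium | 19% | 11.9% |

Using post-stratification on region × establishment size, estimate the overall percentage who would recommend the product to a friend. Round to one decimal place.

Post-stratification weights by population share, not respondent share:
  East, small: 0.12 × 29.7 = 3.564
  East, medium: 0.33 × 19.2 = 6.336
  Central, small: 0.15 × 16.9 = 2.535
  Central, medium: 0.08 × 45.5 = 3.64
  South, small: 0.13 × 68.2 = 8.866
  South, medium: 0.19 × 11.9 = 2.261
Post-stratified estimate = 27.202 → 27.2%.

27.2%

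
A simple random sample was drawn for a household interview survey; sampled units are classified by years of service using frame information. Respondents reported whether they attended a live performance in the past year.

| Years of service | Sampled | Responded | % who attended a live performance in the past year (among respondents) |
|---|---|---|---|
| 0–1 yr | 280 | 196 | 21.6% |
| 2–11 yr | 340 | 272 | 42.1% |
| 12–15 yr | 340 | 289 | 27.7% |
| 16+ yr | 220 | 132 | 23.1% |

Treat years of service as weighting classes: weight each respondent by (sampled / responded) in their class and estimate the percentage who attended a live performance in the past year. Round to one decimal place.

Response rates by class: 0–1 yr 196/280 = 70%, 2–11 yr 272/340 = 80%, 12–15 yr 289/340 = 85%, 16+ yr 132/220 = 60%.
Weighting each respondent by the inverse class response rate inflates each class back to its sampled size, so the class weight is n_sampled:
  0–1 yr: 280 × 21.6 = 6048
  2–11 yr: 340 × 42.1 = 14,314
  12–15 yr: 340 × 27.7 = 9418
  16+ yr: 220 × 23.1 = 5082
Adjusted estimate = 34,862 / 1,180 = 29.5441 → 29.5%.

29.5%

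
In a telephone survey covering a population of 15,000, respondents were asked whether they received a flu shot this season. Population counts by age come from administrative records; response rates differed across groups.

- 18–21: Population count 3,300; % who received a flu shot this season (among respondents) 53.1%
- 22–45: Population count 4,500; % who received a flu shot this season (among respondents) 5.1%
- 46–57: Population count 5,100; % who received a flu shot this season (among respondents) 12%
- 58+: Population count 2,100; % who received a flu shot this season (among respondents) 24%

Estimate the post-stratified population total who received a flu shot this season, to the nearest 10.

3,100

Each cell contributes its population count × the respondent rate:
  18–21: 3,300 × 53.1% = 1752.3
  22–45: 4,500 × 5.1% = 229.5
  46–57: 5,100 × 12% = 612
  58+: 2,100 × 24% = 504
Estimated total = 3097.8 → 3,100.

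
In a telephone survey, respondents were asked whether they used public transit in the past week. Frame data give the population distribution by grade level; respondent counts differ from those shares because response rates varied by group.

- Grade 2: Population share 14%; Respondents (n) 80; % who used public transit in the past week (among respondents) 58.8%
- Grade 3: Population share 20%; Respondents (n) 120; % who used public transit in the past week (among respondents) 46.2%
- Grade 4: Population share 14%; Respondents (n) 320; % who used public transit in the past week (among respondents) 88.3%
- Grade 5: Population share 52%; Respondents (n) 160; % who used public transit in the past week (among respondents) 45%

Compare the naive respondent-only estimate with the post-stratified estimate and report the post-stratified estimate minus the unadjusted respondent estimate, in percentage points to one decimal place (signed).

-14.0 percentage points

Naive respondent-only estimate (weights = respondent counts):
  (80/680)×58.8 + (120/680)×46.2 + (320/680)×88.3 + (160/680)×45 = 67.2118%
Reweighting by population grade level shares:
  0.14×58.8 + 0.2×46.2 + 0.14×88.3 + 0.52×45 = 53.234%
Difference = 53.234 − 67.2118 = -13.9778 pp.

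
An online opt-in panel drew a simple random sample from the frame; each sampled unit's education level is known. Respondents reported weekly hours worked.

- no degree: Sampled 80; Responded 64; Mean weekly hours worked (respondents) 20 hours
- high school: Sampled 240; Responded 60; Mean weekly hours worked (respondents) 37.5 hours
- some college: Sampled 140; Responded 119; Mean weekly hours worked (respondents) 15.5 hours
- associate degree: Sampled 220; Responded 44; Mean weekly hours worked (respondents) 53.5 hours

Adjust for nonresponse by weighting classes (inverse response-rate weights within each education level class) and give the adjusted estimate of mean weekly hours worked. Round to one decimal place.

Response rates by class: no degree 64/80 = 80%, high school 60/240 = 25%, some college 119/140 = 85%, associate degree 44/220 = 20%.
With weight = n_sampled/n_responded per class, the weighted class total is n_sampled:
  no degree: 80 × 20 = 1600
  high school: 240 × 37.5 = 9000
  some college: 140 × 15.5 = 2170
  associate degree: 220 × 53.5 = 11,770
Adjusted estimate = 24,540 / 680 = 36.0882 → 36.1.

36.1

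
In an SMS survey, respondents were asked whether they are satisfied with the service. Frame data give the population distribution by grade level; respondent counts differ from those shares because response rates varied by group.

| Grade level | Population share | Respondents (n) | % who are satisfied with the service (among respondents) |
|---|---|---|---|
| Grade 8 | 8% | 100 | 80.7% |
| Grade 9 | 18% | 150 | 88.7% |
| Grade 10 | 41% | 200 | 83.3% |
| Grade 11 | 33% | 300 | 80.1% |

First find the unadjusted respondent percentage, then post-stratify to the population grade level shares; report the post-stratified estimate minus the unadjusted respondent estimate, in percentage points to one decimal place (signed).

Unadjusted (pooled respondent) estimate weights by respondent counts:
  (100/750)×80.7 + (150/750)×88.7 + (200/750)×83.3 + (300/750)×80.1 = 82.7533%
Post-stratified estimate weights by population shares:
  0.08×80.7 + 0.18×88.7 + 0.41×83.3 + 0.33×80.1 = 83.008%
Difference = 83.008 − 82.7533 = 0.2547 pp.

+0.3 percentage points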